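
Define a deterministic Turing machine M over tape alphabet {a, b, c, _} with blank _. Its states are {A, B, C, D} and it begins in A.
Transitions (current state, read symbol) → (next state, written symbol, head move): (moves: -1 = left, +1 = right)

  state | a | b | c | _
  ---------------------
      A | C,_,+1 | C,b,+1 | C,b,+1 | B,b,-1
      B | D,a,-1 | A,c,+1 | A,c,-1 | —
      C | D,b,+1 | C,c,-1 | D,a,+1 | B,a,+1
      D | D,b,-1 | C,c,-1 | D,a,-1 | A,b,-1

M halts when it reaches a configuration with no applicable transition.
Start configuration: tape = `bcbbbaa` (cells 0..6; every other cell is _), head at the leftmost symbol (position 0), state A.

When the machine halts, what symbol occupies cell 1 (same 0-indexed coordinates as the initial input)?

A | ___[b]cbbbaa   read b → write b, move +1, go to C
C | ___b[c]bbbaa   read c → write a, move +1, go to D
D | ___ba[b]bbaa   read b → write c, move -1, go to C
C | ___b[a]cbbaa   read a → write b, move +1, go to D
D | ___bb[c]bbaa   read c → write a, move -1, go to D
D | ___b[b]abbaa   read b → write c, move -1, go to C
C | ___[b]cabbaa   read b → write c, move -1, go to C
C | __[_]ccabbaa   read _ → write a, move +1, go to B
B | __a[c]cabbaa   read c → write c, move -1, go to A
A | __[a]ccabbaa   read a → write _, move +1, go to C
C | ___[c]cabbaa   read c → write a, move +1, go to D
D | ___a[c]abbaa   read c → write a, move -1, go to D
D | ___[a]aabbaa   read a → write b, move -1, go to D
D | __[_]baabbaa   read _ → write b, move -1, go to A
A | _[_]bbaabbaa   read _ → write b, move -1, go to B
B | [_]bbbaabbaa
Cell 1 holds a when M halts.

a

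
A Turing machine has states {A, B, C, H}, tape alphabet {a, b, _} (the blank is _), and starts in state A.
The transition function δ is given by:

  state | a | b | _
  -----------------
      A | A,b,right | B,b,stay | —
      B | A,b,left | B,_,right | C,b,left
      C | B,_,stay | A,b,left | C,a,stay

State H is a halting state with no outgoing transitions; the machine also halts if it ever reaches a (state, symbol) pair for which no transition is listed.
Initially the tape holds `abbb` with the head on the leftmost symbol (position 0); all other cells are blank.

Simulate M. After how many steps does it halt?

16

state=A head=0 tape=_[a]bbb_   (A,a)→(A,b,right)
state=A head=1 tape=_b[b]bb_   (A,b)→(B,b,stay)
state=B head=1 tape=_b[b]bb_   (B,b)→(B,_,right)
state=B head=2 tape=_b_[b]b_   (B,b)→(B,_,right)
state=B head=3 tape=_b__[b]_   (B,b)→(B,_,right)
state=B head=4 tape=_b___[_]   (B,_)→(C,b,left)
state=C head=3 tape=_b__[_]b   (C,_)→(C,a,stay)
state=C head=3 tape=_b__[a]b   (C,a)→(B,_,stay)
state=B head=3 tape=_b__[_]b   (B,_)→(C,b,left)
state=C head=2 tape=_b_[_]bb   (C,_)→(C,a,stay)
state=C head=2 tape=_b_[a]bb   (C,a)→(B,_,stay)
state=B head=2 tape=_b_[_]bb   (B,_)→(C,b,left)
state=C head=1 tape=_b[_]bbb   (C,_)→(C,a,stay)
state=C head=1 tape=_b[a]bbb   (C,a)→(B,_,stay)
state=B head=1 tape=_b[_]bbb   (B,_)→(C,b,left)
state=C head=0 tape=_[b]bbbb   (C,b)→(A,b,left)
state=A head=-1 tape=[_]bbbbb
M halts after 16 transitions.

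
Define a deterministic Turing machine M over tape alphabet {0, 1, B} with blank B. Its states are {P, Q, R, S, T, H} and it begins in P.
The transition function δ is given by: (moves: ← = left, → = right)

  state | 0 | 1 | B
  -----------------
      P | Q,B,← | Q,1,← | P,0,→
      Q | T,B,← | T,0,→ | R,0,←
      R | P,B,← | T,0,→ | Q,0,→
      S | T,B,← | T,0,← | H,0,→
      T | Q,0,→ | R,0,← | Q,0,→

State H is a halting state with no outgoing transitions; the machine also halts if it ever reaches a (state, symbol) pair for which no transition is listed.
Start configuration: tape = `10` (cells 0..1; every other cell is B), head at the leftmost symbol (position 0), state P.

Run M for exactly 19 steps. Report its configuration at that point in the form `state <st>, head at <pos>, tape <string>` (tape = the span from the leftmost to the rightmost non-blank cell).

P | BBBB[1]0   read 1 → write 1, move ←, go to Q
Q | BBB[B]10   read B → write 0, move ←, go to R
R | BB[B]010   read B → write 0, move →, go to Q
Q | BB0[0]10   read 0 → write B, move ←, go to T
T | BB[0]B10   read 0 → write 0, move →, go to Q
Q | BB0[B]10   read B → write 0, move ←, go to R
R | BB[0]010   read 0 → write B, move ←, go to P
P | B[B]B010   read B → write 0, move →, go to P
P | B0[B]010   read B → write 0, move →, go to P
P | B00[0]10   read 0 → write B, move ←, go to Q
Q | B0[0]B10   read 0 → write B, move ←, go to T
T | B[0]BB10   read 0 → write 0, move →, go to Q
Q | B0[B]B10   read B → write 0, move ←, go to R
R | B[0]0B10   read 0 → write B, move ←, go to P
P | [B]B0B10   read B → write 0, move →, go to P
P | 0[B]0B10   read B → write 0, move →, go to P
P | 00[0]B10   read 0 → write B, move ←, go to Q
Q | 0[0]BB10   read 0 → write B, move ←, go to T
T | [0]BBB10   read 0 → write 0, move →, go to Q
Q | 0[B]BB10
After 19 steps: state Q, head at -3, tape 0BBB10.

state Q, head at -3, tape 0BBB10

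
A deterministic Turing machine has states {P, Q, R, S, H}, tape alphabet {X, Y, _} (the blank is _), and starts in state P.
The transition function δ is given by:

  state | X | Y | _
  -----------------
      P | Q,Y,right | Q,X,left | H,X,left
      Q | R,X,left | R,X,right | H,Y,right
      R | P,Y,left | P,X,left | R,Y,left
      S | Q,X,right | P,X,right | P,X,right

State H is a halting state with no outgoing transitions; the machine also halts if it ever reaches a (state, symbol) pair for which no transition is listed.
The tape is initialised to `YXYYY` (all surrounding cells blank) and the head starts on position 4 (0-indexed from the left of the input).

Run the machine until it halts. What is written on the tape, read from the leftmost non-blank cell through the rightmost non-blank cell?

state=P head=4 tape=__YXYY[Y]_   (P,Y)→(Q,X,left)
state=Q head=3 tape=__YXY[Y]X_   (Q,Y)→(R,X,right)
state=R head=4 tape=__YXYX[X]_   (R,X)→(P,Y,left)
state=P head=3 tape=__YXY[X]Y_   (P,X)→(Q,Y,right)
state=Q head=4 tape=__YXYY[Y]_   (Q,Y)→(R,X,right)
state=R head=5 tape=__YXYYX[_]   (R,_)→(R,Y,left)
state=R head=4 tape=__YXYY[X]Y   (R,X)→(P,Y,left)
state=P head=3 tape=__YXY[Y]YY   (P,Y)→(Q,X,left)
state=Q head=2 tape=__YX[Y]XYY   (Q,Y)→(R,X,right)
state=R head=3 tape=__YXX[X]YY   (R,X)→(P,Y,left)
state=P head=2 tape=__YX[X]YYY   (P,X)→(Q,Y,right)
state=Q head=3 tape=__YXY[Y]YY   (Q,Y)→(R,X,right)
state=R head=4 tape=__YXYX[Y]Y   (R,Y)→(P,X,left)
state=P head=3 tape=__YXY[X]XY   (P,X)→(Q,Y,right)
state=Q head=4 tape=__YXYY[X]Y   (Q,X)→(R,X,left)
state=R head=3 tape=__YXY[Y]XY   (R,Y)→(P,X,left)
state=P head=2 tape=__YX[Y]XXY   (P,Y)→(Q,X,left)
state=Q head=1 tape=__Y[X]XXXY   (Q,X)→(R,X,left)
state=R head=0 tape=__[Y]XXXXY   (R,Y)→(P,X,left)
state=P head=-1 tape=_[_]XXXXXY   (P,_)→(H,X,left)
state=H head=-2 tape=[_]XXXXXXY
The non-blank tape span at halt is XXXXXXY.

XXXXXXY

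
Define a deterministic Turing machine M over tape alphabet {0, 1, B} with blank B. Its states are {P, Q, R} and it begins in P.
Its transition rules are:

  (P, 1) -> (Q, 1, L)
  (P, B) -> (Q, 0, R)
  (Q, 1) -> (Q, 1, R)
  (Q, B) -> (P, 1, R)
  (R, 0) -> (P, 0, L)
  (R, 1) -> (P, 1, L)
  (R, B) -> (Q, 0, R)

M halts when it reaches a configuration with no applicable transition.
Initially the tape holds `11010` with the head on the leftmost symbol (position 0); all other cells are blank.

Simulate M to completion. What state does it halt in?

P | B[1]1010   read 1 → write 1, move L, go to Q
Q | [B]11010   read B → write 1, move R, go to P
P | 1[1]1010   read 1 → write 1, move L, go to Q
Q | [1]11010   read 1 → write 1, move R, go to Q
Q | 1[1]1010   read 1 → write 1, move R, go to Q
Q | 11[1]010   read 1 → write 1, move R, go to Q
Q | 111[0]10
No transition is defined for (Q, 0); M halts in state Q.

Q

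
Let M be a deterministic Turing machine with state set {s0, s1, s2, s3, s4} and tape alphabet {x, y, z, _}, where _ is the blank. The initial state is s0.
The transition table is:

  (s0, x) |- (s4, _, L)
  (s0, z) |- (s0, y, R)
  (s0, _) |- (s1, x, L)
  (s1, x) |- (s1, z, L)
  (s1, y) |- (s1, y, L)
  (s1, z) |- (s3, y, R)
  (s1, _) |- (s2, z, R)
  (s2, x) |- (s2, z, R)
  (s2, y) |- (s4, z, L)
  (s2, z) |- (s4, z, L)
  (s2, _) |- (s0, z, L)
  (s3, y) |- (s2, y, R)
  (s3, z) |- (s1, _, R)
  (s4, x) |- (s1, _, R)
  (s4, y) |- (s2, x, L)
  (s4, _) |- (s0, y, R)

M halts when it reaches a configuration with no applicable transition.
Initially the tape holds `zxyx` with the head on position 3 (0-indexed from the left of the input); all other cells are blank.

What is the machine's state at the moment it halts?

s4

state=s0 head=3 tape=zxy[x]_   (s0,x)→(s4,_,L)
state=s4 head=2 tape=zx[y]__   (s4,y)→(s2,x,L)
state=s2 head=1 tape=z[x]x__   (s2,x)→(s2,z,R)
state=s2 head=2 tape=zz[x]__   (s2,x)→(s2,z,R)
state=s2 head=3 tape=zzz[_]_   (s2,_)→(s0,z,L)
state=s0 head=2 tape=zz[z]z_   (s0,z)→(s0,y,R)
state=s0 head=3 tape=zzy[z]_   (s0,z)→(s0,y,R)
state=s0 head=4 tape=zzyy[_]   (s0,_)→(s1,x,L)
state=s1 head=3 tape=zzy[y]x   (s1,y)→(s1,y,L)
state=s1 head=2 tape=zz[y]yx   (s1,y)→(s1,y,L)
state=s1 head=1 tape=z[z]yyx   (s1,z)→(s3,y,R)
state=s3 head=2 tape=zy[y]yx   (s3,y)→(s2,y,R)
state=s2 head=3 tape=zyy[y]x   (s2,y)→(s4,z,L)
state=s4 head=2 tape=zy[y]zx   (s4,y)→(s2,x,L)
state=s2 head=1 tape=z[y]xzx   (s2,y)→(s4,z,L)
state=s4 head=0 tape=[z]zxzx
No transition is defined for (s4, z); M halts in state s4.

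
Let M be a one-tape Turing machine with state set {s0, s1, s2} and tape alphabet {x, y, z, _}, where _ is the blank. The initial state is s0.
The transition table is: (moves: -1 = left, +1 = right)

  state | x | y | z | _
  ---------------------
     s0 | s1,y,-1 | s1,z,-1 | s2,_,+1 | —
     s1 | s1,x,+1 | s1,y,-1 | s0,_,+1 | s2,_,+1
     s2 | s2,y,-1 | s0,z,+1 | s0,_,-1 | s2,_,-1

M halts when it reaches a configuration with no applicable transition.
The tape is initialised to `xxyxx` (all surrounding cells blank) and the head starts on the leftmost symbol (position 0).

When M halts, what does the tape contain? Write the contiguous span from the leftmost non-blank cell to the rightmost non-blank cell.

yxx

state=s0 head=0 tape=_[x]xyxx   (s0,x)→(s1,y,-1)
state=s1 head=-1 tape=[_]yxyxx   (s1,_)→(s2,_,+1)
state=s2 head=0 tape=_[y]xyxx   (s2,y)→(s0,z,+1)
state=s0 head=1 tape=_z[x]yxx   (s0,x)→(s1,y,-1)
state=s1 head=0 tape=_[z]yyxx   (s1,z)→(s0,_,+1)
state=s0 head=1 tape=__[y]yxx   (s0,y)→(s1,z,-1)
state=s1 head=0 tape=_[_]zyxx   (s1,_)→(s2,_,+1)
state=s2 head=1 tape=__[z]yxx   (s2,z)→(s0,_,-1)
state=s0 head=0 tape=_[_]_yxx
The non-blank tape span at halt is yxx.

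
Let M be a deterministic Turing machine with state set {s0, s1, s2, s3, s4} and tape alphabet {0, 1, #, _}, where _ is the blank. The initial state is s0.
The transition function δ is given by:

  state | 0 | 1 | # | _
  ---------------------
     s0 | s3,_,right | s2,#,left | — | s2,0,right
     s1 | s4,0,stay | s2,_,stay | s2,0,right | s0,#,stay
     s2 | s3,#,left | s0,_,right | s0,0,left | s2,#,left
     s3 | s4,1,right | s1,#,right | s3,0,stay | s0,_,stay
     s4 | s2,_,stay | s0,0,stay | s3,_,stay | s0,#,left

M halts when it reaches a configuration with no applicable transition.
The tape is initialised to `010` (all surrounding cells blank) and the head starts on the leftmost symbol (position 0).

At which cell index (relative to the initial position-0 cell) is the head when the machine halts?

state=s0 head=0 tape=[0]10_   (s0,0)→(s3,_,right)
state=s3 head=1 tape=_[1]0_   (s3,1)→(s1,#,right)
state=s1 head=2 tape=_#[0]_   (s1,0)→(s4,0,stay)
state=s4 head=2 tape=_#[0]_   (s4,0)→(s2,_,stay)
state=s2 head=2 tape=_#[_]_   (s2,_)→(s2,#,left)
state=s2 head=1 tape=_[#]#_   (s2,#)→(s0,0,left)
state=s0 head=0 tape=[_]0#_   (s0,_)→(s2,0,right)
state=s2 head=1 tape=0[0]#_   (s2,0)→(s3,#,left)
state=s3 head=0 tape=[0]##_   (s3,0)→(s4,1,right)
state=s4 head=1 tape=1[#]#_   (s4,#)→(s3,_,stay)
state=s3 head=1 tape=1[_]#_   (s3,_)→(s0,_,stay)
state=s0 head=1 tape=1[_]#_   (s0,_)→(s2,0,right)
state=s2 head=2 tape=10[#]_   (s2,#)→(s0,0,left)
state=s0 head=1 tape=1[0]0_   (s0,0)→(s3,_,right)
state=s3 head=2 tape=1_[0]_   (s3,0)→(s4,1,right)
state=s4 head=3 tape=1_1[_]   (s4,_)→(s0,#,left)
state=s0 head=2 tape=1_[1]#   (s0,1)→(s2,#,left)
state=s2 head=1 tape=1[_]##   (s2,_)→(s2,#,left)
state=s2 head=0 tape=[1]###   (s2,1)→(s0,_,right)
state=s0 head=1 tape=_[#]##
At halt the head is at cell 1.

1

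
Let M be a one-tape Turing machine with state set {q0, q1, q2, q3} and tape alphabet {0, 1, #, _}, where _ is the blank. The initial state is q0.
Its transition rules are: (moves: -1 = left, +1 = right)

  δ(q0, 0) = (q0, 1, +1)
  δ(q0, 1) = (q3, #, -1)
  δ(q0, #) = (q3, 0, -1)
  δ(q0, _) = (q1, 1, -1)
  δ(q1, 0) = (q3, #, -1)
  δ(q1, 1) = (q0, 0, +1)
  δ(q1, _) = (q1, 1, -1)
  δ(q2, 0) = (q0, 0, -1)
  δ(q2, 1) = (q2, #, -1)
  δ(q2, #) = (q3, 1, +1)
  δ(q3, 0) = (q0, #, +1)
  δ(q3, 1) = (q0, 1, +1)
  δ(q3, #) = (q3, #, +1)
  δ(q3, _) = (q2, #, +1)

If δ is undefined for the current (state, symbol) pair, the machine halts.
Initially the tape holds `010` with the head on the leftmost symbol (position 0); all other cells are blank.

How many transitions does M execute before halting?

q0 | [0]10__   read 0 → write 1, move +1, go to q0
q0 | 1[1]0__   read 1 → write #, move -1, go to q3
q3 | [1]#0__   read 1 → write 1, move +1, go to q0
q0 | 1[#]0__   read # → write 0, move -1, go to q3
q3 | [1]00__   read 1 → write 1, move +1, go to q0
q0 | 1[0]0__   read 0 → write 1, move +1, go to q0
q0 | 11[0]__   read 0 → write 1, move +1, go to q0
q0 | 111[_]_   read _ → write 1, move -1, go to q1
q1 | 11[1]1_   read 1 → write 0, move +1, go to q0
q0 | 110[1]_   read 1 → write #, move -1, go to q3
q3 | 11[0]#_   read 0 → write #, move +1, go to q0
q0 | 11#[#]_   read # → write 0, move -1, go to q3
q3 | 11[#]0_   read # → write #, move +1, go to q3
q3 | 11#[0]_   read 0 → write #, move +1, go to q0
q0 | 11##[_]   read _ → write 1, move -1, go to q1
q1 | 11#[#]1
M halts after 15 transitions.

15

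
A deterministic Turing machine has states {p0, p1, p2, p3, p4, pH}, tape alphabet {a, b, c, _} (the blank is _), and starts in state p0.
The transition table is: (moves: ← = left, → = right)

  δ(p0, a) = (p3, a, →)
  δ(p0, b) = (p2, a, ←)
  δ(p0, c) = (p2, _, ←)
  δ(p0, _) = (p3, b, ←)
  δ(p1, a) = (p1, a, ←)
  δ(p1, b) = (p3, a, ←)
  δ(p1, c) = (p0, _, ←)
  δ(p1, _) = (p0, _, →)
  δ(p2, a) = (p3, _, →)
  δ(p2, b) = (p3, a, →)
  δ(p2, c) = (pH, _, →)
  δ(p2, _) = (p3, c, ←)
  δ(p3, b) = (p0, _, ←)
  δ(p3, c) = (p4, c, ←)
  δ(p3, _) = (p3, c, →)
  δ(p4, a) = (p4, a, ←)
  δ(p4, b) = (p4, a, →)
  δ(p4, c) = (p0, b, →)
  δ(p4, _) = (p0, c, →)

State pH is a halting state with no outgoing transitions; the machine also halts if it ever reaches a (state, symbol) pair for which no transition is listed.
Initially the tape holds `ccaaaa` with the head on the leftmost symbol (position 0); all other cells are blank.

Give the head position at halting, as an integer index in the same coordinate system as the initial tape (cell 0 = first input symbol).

state=p0 head=0 tape=__[c]caaaa   (p0,c)→(p2,_,←)
state=p2 head=-1 tape=_[_]_caaaa   (p2,_)→(p3,c,←)
state=p3 head=-2 tape=[_]c_caaaa   (p3,_)→(p3,c,→)
state=p3 head=-1 tape=c[c]_caaaa   (p3,c)→(p4,c,←)
state=p4 head=-2 tape=[c]c_caaaa   (p4,c)→(p0,b,→)
state=p0 head=-1 tape=b[c]_caaaa   (p0,c)→(p2,_,←)
state=p2 head=-2 tape=[b]__caaaa   (p2,b)→(p3,a,→)
state=p3 head=-1 tape=a[_]_caaaa   (p3,_)→(p3,c,→)
state=p3 head=0 tape=ac[_]caaaa   (p3,_)→(p3,c,→)
state=p3 head=1 tape=acc[c]aaaa   (p3,c)→(p4,c,←)
state=p4 head=0 tape=ac[c]caaaa   (p4,c)→(p0,b,→)
state=p0 head=1 tape=acb[c]aaaa   (p0,c)→(p2,_,←)
state=p2 head=0 tape=ac[b]_aaaa   (p2,b)→(p3,a,→)
state=p3 head=1 tape=aca[_]aaaa   (p3,_)→(p3,c,→)
state=p3 head=2 tape=acac[a]aaa
At halt the head is at cell 2.

2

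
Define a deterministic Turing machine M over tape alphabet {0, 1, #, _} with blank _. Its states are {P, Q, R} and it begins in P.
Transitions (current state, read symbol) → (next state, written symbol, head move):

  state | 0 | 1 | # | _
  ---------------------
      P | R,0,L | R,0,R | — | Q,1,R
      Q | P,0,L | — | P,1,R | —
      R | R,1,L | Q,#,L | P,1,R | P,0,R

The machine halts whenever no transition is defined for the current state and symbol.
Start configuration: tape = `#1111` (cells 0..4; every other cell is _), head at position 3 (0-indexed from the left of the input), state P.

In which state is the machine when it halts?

state=P head=3 tape=#11[1]1   (P,1)→(R,0,R)
state=R head=4 tape=#110[1]   (R,1)→(Q,#,L)
state=Q head=3 tape=#11[0]#   (Q,0)→(P,0,L)
state=P head=2 tape=#1[1]0#   (P,1)→(R,0,R)
state=R head=3 tape=#10[0]#   (R,0)→(R,1,L)
state=R head=2 tape=#1[0]1#   (R,0)→(R,1,L)
state=R head=1 tape=#[1]11#   (R,1)→(Q,#,L)
state=Q head=0 tape=[#]#11#   (Q,#)→(P,1,R)
state=P head=1 tape=1[#]11#
No transition is defined for (P, #); M halts in state P.

P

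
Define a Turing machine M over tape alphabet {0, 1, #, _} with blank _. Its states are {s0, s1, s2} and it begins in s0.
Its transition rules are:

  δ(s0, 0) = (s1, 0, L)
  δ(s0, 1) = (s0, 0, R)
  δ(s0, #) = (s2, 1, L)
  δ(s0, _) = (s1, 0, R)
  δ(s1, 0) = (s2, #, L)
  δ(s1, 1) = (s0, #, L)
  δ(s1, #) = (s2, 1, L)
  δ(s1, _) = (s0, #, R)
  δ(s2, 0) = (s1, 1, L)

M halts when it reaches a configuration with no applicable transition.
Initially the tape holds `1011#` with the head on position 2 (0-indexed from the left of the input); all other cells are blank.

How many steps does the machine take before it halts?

s0 | ___10[1]1#   read 1 → write 0, move R, go to s0
s0 | ___100[1]#   read 1 → write 0, move R, go to s0
s0 | ___1000[#]   read # → write 1, move L, go to s2
s2 | ___100[0]1   read 0 → write 1, move L, go to s1
s1 | ___10[0]11   read 0 → write #, move L, go to s2
s2 | ___1[0]#11   read 0 → write 1, move L, go to s1
s1 | ___[1]1#11   read 1 → write #, move L, go to s0
s0 | __[_]#1#11   read _ → write 0, move R, go to s1
s1 | __0[#]1#11   read # → write 1, move L, go to s2
s2 | __[0]11#11   read 0 → write 1, move L, go to s1
s1 | _[_]111#11   read _ → write #, move R, go to s0
s0 | _#[1]11#11   read 1 → write 0, move R, go to s0
s0 | _#0[1]1#11   read 1 → write 0, move R, go to s0
s0 | _#00[1]#11   read 1 → write 0, move R, go to s0
s0 | _#000[#]11   read # → write 1, move L, go to s2
s2 | _#00[0]111   read 0 → write 1, move L, go to s1
s1 | _#0[0]1111   read 0 → write #, move L, go to s2
s2 | _#[0]#1111   read 0 → write 1, move L, go to s1
s1 | _[#]1#1111   read # → write 1, move L, go to s2
s2 | [_]11#1111
M halts after 19 transitions.

19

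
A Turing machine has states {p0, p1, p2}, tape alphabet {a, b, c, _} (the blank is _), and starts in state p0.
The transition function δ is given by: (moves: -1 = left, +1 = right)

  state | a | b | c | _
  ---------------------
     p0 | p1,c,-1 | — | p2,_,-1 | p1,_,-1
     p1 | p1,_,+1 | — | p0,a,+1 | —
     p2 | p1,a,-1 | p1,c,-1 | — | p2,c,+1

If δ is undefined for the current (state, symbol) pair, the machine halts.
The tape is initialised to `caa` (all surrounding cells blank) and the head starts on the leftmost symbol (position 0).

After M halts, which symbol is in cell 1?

_

state=p0 head=0 tape=_[c]aa_   (p0,c)→(p2,_,-1)
state=p2 head=-1 tape=[_]_aa_   (p2,_)→(p2,c,+1)
state=p2 head=0 tape=c[_]aa_   (p2,_)→(p2,c,+1)
state=p2 head=1 tape=cc[a]a_   (p2,a)→(p1,a,-1)
state=p1 head=0 tape=c[c]aa_   (p1,c)→(p0,a,+1)
state=p0 head=1 tape=ca[a]a_   (p0,a)→(p1,c,-1)
state=p1 head=0 tape=c[a]ca_   (p1,a)→(p1,_,+1)
state=p1 head=1 tape=c_[c]a_   (p1,c)→(p0,a,+1)
state=p0 head=2 tape=c_a[a]_   (p0,a)→(p1,c,-1)
state=p1 head=1 tape=c_[a]c_   (p1,a)→(p1,_,+1)
state=p1 head=2 tape=c__[c]_   (p1,c)→(p0,a,+1)
state=p0 head=3 tape=c__a[_]   (p0,_)→(p1,_,-1)
state=p1 head=2 tape=c__[a]_   (p1,a)→(p1,_,+1)
state=p1 head=3 tape=c___[_]
Cell 1 holds _ when M halts.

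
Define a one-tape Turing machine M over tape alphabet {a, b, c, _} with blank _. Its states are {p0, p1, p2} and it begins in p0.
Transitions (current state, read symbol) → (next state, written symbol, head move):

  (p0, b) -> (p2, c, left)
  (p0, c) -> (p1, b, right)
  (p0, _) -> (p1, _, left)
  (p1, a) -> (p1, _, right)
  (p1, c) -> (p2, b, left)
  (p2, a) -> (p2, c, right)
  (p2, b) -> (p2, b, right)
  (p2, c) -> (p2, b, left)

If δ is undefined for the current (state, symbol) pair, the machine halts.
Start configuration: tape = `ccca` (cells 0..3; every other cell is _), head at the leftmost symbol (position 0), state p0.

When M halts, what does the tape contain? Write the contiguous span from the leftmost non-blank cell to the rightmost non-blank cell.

p0 | [c]cca_   read c → write b, move right, go to p1
p1 | b[c]ca_   read c → write b, move left, go to p2
p2 | [b]bca_   read b → write b, move right, go to p2
p2 | b[b]ca_   read b → write b, move right, go to p2
p2 | bb[c]a_   read c → write b, move left, go to p2
p2 | b[b]ba_   read b → write b, move right, go to p2
p2 | bb[b]a_   read b → write b, move right, go to p2
p2 | bbb[a]_   read a → write c, move right, go to p2
p2 | bbbc[_]
The non-blank tape span at halt is bbbc.

bbbc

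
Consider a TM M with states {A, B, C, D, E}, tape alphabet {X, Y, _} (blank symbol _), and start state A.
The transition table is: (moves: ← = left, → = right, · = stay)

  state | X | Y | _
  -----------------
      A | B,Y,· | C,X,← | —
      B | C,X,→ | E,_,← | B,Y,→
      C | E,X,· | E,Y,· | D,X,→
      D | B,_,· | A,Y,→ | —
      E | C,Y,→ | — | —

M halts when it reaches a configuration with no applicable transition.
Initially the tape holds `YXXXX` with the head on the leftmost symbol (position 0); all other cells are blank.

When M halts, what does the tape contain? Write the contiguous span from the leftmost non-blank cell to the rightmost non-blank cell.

XYXYYYX

A | _[Y]XXXX__   read Y → write X, move ←, go to C
C | [_]XXXXX__   read _ → write X, move →, go to D
D | X[X]XXXX__   read X → write _, move ·, go to B
B | X[_]XXXX__   read _ → write Y, move →, go to B
B | XY[X]XXX__   read X → write X, move →, go to C
C | XYX[X]XX__   read X → write X, move ·, go to E
E | XYX[X]XX__   read X → write Y, move →, go to C
C | XYXY[X]X__   read X → write X, move ·, go to E
E | XYXY[X]X__   read X → write Y, move →, go to C
C | XYXYY[X]__   read X → write X, move ·, go to E
E | XYXYY[X]__   read X → write Y, move →, go to C
C | XYXYYY[_]_   read _ → write X, move →, go to D
D | XYXYYYX[_]
The non-blank tape span at halt is XYXYYYX.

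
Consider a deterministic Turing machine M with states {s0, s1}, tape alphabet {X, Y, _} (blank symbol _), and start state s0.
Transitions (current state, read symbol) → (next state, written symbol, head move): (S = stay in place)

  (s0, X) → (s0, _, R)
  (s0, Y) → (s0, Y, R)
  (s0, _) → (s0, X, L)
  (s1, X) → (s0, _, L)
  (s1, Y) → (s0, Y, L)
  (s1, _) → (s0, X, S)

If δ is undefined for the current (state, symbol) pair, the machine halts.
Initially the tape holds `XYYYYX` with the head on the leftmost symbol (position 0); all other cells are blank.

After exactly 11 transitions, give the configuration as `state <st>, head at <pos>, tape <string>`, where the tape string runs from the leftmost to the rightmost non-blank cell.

state s0, head at 7, tape YYYY

s0 | [X]YYYYX__   read X → write _, move R, go to s0
s0 | _[Y]YYYX__   read Y → write Y, move R, go to s0
s0 | _Y[Y]YYX__   read Y → write Y, move R, go to s0
s0 | _YY[Y]YX__   read Y → write Y, move R, go to s0
s0 | _YYY[Y]X__   read Y → write Y, move R, go to s0
s0 | _YYYY[X]__   read X → write _, move R, go to s0
s0 | _YYYY_[_]_   read _ → write X, move L, go to s0
s0 | _YYYY[_]X_   read _ → write X, move L, go to s0
s0 | _YYY[Y]XX_   read Y → write Y, move R, go to s0
s0 | _YYYY[X]X_   read X → write _, move R, go to s0
s0 | _YYYY_[X]_   read X → write _, move R, go to s0
s0 | _YYYY__[_]
After 11 steps: state s0, head at 7, tape YYYY.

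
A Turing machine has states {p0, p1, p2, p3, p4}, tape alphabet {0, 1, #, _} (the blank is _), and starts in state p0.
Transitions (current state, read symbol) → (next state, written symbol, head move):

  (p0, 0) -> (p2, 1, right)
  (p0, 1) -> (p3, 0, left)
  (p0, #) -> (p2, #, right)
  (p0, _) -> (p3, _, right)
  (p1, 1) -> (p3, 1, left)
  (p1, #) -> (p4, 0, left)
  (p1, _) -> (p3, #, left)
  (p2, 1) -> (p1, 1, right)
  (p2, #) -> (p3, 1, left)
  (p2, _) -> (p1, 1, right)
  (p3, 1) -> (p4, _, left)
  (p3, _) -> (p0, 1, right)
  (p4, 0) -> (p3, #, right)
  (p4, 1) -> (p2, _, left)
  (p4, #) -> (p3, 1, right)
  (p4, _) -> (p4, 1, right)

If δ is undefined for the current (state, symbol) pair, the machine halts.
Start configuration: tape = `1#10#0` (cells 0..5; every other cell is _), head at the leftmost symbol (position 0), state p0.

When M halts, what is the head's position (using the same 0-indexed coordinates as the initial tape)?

1

state=p0 head=0 tape=_____[1]#10#0   (p0,1)→(p3,0,left)
state=p3 head=-1 tape=____[_]0#10#0   (p3,_)→(p0,1,right)
state=p0 head=0 tape=____1[0]#10#0   (p0,0)→(p2,1,right)
state=p2 head=1 tape=____11[#]10#0   (p2,#)→(p3,1,left)
state=p3 head=0 tape=____1[1]110#0   (p3,1)→(p4,_,left)
state=p4 head=-1 tape=____[1]_110#0   (p4,1)→(p2,_,left)
state=p2 head=-2 tape=___[_]__110#0   (p2,_)→(p1,1,right)
state=p1 head=-1 tape=___1[_]_110#0   (p1,_)→(p3,#,left)
state=p3 head=-2 tape=___[1]#_110#0   (p3,1)→(p4,_,left)
state=p4 head=-3 tape=__[_]_#_110#0   (p4,_)→(p4,1,right)
state=p4 head=-2 tape=__1[_]#_110#0   (p4,_)→(p4,1,right)
state=p4 head=-1 tape=__11[#]_110#0   (p4,#)→(p3,1,right)
state=p3 head=0 tape=__111[_]110#0   (p3,_)→(p0,1,right)
state=p0 head=1 tape=__1111[1]10#0   (p0,1)→(p3,0,left)
state=p3 head=0 tape=__111[1]010#0   (p3,1)→(p4,_,left)
state=p4 head=-1 tape=__11[1]_010#0   (p4,1)→(p2,_,left)
state=p2 head=-2 tape=__1[1]__010#0   (p2,1)→(p1,1,right)
state=p1 head=-1 tape=__11[_]_010#0   (p1,_)→(p3,#,left)
state=p3 head=-2 tape=__1[1]#_010#0   (p3,1)→(p4,_,left)
state=p4 head=-3 tape=__[1]_#_010#0   (p4,1)→(p2,_,left)
state=p2 head=-4 tape=_[_]__#_010#0   (p2,_)→(p1,1,right)
state=p1 head=-3 tape=_1[_]_#_010#0   (p1,_)→(p3,#,left)
state=p3 head=-4 tape=_[1]#_#_010#0   (p3,1)→(p4,_,left)
state=p4 head=-5 tape=[_]_#_#_010#0   (p4,_)→(p4,1,right)
state=p4 head=-4 tape=1[_]#_#_010#0   (p4,_)→(p4,1,right)
state=p4 head=-3 tape=11[#]_#_010#0   (p4,#)→(p3,1,right)
state=p3 head=-2 tape=111[_]#_010#0   (p3,_)→(p0,1,right)
state=p0 head=-1 tape=1111[#]_010#0   (p0,#)→(p2,#,right)
state=p2 head=0 tape=1111#[_]010#0   (p2,_)→(p1,1,right)
state=p1 head=1 tape=1111#1[0]10#0
At halt the head is at cell 1.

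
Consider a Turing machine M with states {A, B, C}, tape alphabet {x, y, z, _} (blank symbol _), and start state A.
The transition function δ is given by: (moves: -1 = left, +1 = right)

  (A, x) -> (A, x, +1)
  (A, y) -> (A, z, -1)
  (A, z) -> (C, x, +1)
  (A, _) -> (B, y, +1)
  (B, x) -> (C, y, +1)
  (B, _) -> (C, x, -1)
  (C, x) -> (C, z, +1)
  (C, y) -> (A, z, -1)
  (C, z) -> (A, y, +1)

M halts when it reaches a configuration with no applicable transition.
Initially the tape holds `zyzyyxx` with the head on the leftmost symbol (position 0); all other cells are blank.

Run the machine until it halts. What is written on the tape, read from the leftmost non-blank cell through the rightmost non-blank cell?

A | [z]yzyyxx___   read z → write x, move +1, go to C
C | x[y]zyyxx___   read y → write z, move -1, go to A
A | [x]zzyyxx___   read x → write x, move +1, go to A
A | x[z]zyyxx___   read z → write x, move +1, go to C
C | xx[z]yyxx___   read z → write y, move +1, go to A
A | xxy[y]yxx___   read y → write z, move -1, go to A
A | xx[y]zyxx___   read y → write z, move -1, go to A
A | x[x]zzyxx___   read x → write x, move +1, go to A
A | xx[z]zyxx___   read z → write x, move +1, go to C
C | xxx[z]yxx___   read z → write y, move +1, go to A
A | xxxy[y]xx___   read y → write z, move -1, go to A
A | xxx[y]zxx___   read y → write z, move -1, go to A
A | xx[x]zzxx___   read x → write x, move +1, go to A
A | xxx[z]zxx___   read z → write x, move +1, go to C
C | xxxx[z]xx___   read z → write y, move +1, go to A
A | xxxxy[x]x___   read x → write x, move +1, go to A
A | xxxxyx[x]___   read x → write x, move +1, go to A
A | xxxxyxx[_]__   read _ → write y, move +1, go to B
B | xxxxyxxy[_]_   read _ → write x, move -1, go to C
C | xxxxyxx[y]x_   read y → write z, move -1, go to A
A | xxxxyx[x]zx_   read x → write x, move +1, go to A
A | xxxxyxx[z]x_   read z → write x, move +1, go to C
C | xxxxyxxx[x]_   read x → write z, move +1, go to C
C | xxxxyxxxz[_]
The non-blank tape span at halt is xxxxyxxxz.

xxxxyxxxz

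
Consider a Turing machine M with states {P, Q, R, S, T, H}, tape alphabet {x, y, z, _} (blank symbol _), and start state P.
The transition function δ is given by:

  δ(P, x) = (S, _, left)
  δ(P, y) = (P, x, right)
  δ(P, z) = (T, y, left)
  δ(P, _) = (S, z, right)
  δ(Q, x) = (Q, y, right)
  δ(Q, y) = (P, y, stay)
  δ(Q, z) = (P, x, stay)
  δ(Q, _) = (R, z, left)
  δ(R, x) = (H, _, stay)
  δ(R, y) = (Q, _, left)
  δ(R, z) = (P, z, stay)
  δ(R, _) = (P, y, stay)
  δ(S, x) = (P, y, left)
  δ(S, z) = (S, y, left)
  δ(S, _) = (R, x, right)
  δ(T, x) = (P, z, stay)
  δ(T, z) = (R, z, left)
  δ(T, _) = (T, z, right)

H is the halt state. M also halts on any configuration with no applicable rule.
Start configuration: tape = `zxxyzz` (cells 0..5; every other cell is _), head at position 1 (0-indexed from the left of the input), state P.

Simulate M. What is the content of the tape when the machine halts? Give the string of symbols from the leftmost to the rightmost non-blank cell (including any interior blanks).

zyy_z_xyzz

state=P head=1 tape=____z[x]xyzz   (P,x)→(S,_,left)
state=S head=0 tape=____[z]_xyzz   (S,z)→(S,y,left)
state=S head=-1 tape=___[_]y_xyzz   (S,_)→(R,x,right)
state=R head=0 tape=___x[y]_xyzz   (R,y)→(Q,_,left)
state=Q head=-1 tape=___[x]__xyzz   (Q,x)→(Q,y,right)
state=Q head=0 tape=___y[_]_xyzz   (Q,_)→(R,z,left)
state=R head=-1 tape=___[y]z_xyzz   (R,y)→(Q,_,left)
state=Q head=-2 tape=__[_]_z_xyzz   (Q,_)→(R,z,left)
state=R head=-3 tape=_[_]z_z_xyzz   (R,_)→(P,y,stay)
state=P head=-3 tape=_[y]z_z_xyzz   (P,y)→(P,x,right)
state=P head=-2 tape=_x[z]_z_xyzz   (P,z)→(T,y,left)
state=T head=-3 tape=_[x]y_z_xyzz   (T,x)→(P,z,stay)
state=P head=-3 tape=_[z]y_z_xyzz   (P,z)→(T,y,left)
state=T head=-4 tape=[_]yy_z_xyzz   (T,_)→(T,z,right)
state=T head=-3 tape=z[y]y_z_xyzz
The non-blank tape span at halt is zyy_z_xyzz.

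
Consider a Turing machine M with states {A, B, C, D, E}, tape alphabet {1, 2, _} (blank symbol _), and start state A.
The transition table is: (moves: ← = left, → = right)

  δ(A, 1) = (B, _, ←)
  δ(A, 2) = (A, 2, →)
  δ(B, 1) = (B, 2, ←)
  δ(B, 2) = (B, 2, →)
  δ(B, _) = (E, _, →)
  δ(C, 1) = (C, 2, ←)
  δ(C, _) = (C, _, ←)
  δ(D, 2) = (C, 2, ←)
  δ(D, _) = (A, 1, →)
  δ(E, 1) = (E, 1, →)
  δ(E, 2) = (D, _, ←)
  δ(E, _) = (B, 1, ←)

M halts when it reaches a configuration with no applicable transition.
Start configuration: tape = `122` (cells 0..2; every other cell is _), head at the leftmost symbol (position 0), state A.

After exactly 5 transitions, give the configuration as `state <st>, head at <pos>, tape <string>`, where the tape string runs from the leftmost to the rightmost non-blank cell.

A | _[1]22   read 1 → write _, move ←, go to B
B | [_]_22   read _ → write _, move →, go to E
E | _[_]22   read _ → write 1, move ←, go to B
B | [_]122   read _ → write _, move →, go to E
E | _[1]22   read 1 → write 1, move →, go to E
E | _1[2]2
After 5 steps: state E, head at 1, tape 122.

state E, head at 1, tape 122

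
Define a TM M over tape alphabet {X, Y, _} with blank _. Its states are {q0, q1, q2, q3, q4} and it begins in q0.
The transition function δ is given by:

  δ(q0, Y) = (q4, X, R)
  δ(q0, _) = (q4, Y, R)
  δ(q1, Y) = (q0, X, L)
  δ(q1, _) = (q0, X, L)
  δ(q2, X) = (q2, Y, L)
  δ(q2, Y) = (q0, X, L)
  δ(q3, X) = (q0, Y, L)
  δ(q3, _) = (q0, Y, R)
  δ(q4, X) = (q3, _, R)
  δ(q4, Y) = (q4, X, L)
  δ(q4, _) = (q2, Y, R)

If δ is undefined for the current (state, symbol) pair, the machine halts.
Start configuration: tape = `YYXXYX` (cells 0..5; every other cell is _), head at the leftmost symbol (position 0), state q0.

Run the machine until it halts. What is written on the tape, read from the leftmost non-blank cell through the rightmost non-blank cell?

Y_YXXXYX

q0 | __[Y]YXXYX   read Y → write X, move R, go to q4
q4 | __X[Y]XXYX   read Y → write X, move L, go to q4
q4 | __[X]XXXYX   read X → write _, move R, go to q3
q3 | ___[X]XXYX   read X → write Y, move L, go to q0
q0 | __[_]YXXYX   read _ → write Y, move R, go to q4
q4 | __Y[Y]XXYX   read Y → write X, move L, go to q4
q4 | __[Y]XXXYX   read Y → write X, move L, go to q4
q4 | _[_]XXXXYX   read _ → write Y, move R, go to q2
q2 | _Y[X]XXXYX   read X → write Y, move L, go to q2
q2 | _[Y]YXXXYX   read Y → write X, move L, go to q0
q0 | [_]XYXXXYX   read _ → write Y, move R, go to q4
q4 | Y[X]YXXXYX   read X → write _, move R, go to q3
q3 | Y_[Y]XXXYX
The non-blank tape span at halt is Y_YXXXYX.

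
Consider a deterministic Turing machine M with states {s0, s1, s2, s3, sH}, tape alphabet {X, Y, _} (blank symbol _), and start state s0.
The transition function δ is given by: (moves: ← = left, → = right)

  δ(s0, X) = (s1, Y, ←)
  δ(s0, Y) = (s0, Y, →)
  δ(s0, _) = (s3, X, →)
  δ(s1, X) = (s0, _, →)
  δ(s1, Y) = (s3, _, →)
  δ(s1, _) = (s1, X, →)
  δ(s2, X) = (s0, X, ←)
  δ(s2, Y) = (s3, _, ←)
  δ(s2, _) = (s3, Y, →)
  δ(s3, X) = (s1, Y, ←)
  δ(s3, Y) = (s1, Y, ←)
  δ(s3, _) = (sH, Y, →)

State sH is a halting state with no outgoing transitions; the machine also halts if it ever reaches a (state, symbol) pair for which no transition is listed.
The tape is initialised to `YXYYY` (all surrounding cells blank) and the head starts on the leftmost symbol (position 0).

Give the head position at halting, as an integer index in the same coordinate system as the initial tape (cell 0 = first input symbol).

6

state=s0 head=0 tape=[Y]XYYY__   (s0,Y)→(s0,Y,→)
state=s0 head=1 tape=Y[X]YYY__   (s0,X)→(s1,Y,←)
state=s1 head=0 tape=[Y]YYYY__   (s1,Y)→(s3,_,→)
state=s3 head=1 tape=_[Y]YYY__   (s3,Y)→(s1,Y,←)
state=s1 head=0 tape=[_]YYYY__   (s1,_)→(s1,X,→)
state=s1 head=1 tape=X[Y]YYY__   (s1,Y)→(s3,_,→)
state=s3 head=2 tape=X_[Y]YY__   (s3,Y)→(s1,Y,←)
state=s1 head=1 tape=X[_]YYY__   (s1,_)→(s1,X,→)
state=s1 head=2 tape=XX[Y]YY__   (s1,Y)→(s3,_,→)
state=s3 head=3 tape=XX_[Y]Y__   (s3,Y)→(s1,Y,←)
state=s1 head=2 tape=XX[_]YY__   (s1,_)→(s1,X,→)
state=s1 head=3 tape=XXX[Y]Y__   (s1,Y)→(s3,_,→)
state=s3 head=4 tape=XXX_[Y]__   (s3,Y)→(s1,Y,←)
state=s1 head=3 tape=XXX[_]Y__   (s1,_)→(s1,X,→)
state=s1 head=4 tape=XXXX[Y]__   (s1,Y)→(s3,_,→)
state=s3 head=5 tape=XXXX_[_]_   (s3,_)→(sH,Y,→)
state=sH head=6 tape=XXXX_Y[_]
At halt the head is at cell 6.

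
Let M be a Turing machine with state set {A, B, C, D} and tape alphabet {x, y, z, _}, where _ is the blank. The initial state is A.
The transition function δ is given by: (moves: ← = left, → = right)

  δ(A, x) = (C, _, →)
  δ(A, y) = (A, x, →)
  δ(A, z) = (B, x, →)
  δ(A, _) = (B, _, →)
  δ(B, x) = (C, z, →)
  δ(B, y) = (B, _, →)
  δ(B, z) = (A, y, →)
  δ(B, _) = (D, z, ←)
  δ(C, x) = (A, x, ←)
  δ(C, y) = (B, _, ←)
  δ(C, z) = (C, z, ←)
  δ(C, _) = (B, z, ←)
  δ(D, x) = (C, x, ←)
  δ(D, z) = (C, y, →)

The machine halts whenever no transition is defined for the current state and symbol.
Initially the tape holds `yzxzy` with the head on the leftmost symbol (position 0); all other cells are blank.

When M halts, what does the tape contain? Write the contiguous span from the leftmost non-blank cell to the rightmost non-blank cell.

zzzzzy

state=A head=0 tape=__[y]zxzy   (A,y)→(A,x,→)
state=A head=1 tape=__x[z]xzy   (A,z)→(B,x,→)
state=B head=2 tape=__xx[x]zy   (B,x)→(C,z,→)
state=C head=3 tape=__xxz[z]y   (C,z)→(C,z,←)
state=C head=2 tape=__xx[z]zy   (C,z)→(C,z,←)
state=C head=1 tape=__x[x]zzy   (C,x)→(A,x,←)
state=A head=0 tape=__[x]xzzy   (A,x)→(C,_,→)
state=C head=1 tape=___[x]zzy   (C,x)→(A,x,←)
state=A head=0 tape=__[_]xzzy   (A,_)→(B,_,→)
state=B head=1 tape=___[x]zzy   (B,x)→(C,z,→)
state=C head=2 tape=___z[z]zy   (C,z)→(C,z,←)
state=C head=1 tape=___[z]zzy   (C,z)→(C,z,←)
state=C head=0 tape=__[_]zzzy   (C,_)→(B,z,←)
state=B head=-1 tape=_[_]zzzzy   (B,_)→(D,z,←)
state=D head=-2 tape=[_]zzzzzy
The non-blank tape span at halt is zzzzzy.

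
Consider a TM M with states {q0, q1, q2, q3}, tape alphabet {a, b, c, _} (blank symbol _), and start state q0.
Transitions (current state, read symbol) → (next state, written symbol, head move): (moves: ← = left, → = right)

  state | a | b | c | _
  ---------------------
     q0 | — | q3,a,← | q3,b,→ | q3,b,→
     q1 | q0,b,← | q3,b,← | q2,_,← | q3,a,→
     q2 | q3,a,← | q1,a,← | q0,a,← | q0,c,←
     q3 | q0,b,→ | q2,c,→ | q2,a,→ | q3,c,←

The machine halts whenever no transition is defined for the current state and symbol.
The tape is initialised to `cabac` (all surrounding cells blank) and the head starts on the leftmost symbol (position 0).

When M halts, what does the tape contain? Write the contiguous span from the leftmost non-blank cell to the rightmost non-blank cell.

bbaac

q0 | [c]abac   read c → write b, move →, go to q3
q3 | b[a]bac   read a → write b, move →, go to q0
q0 | bb[b]ac   read b → write a, move ←, go to q3
q3 | b[b]aac   read b → write c, move →, go to q2
q2 | bc[a]ac   read a → write a, move ←, go to q3
q3 | b[c]aac   read c → write a, move →, go to q2
q2 | ba[a]ac   read a → write a, move ←, go to q3
q3 | b[a]aac   read a → write b, move →, go to q0
q0 | bb[a]ac
The non-blank tape span at halt is bbaac.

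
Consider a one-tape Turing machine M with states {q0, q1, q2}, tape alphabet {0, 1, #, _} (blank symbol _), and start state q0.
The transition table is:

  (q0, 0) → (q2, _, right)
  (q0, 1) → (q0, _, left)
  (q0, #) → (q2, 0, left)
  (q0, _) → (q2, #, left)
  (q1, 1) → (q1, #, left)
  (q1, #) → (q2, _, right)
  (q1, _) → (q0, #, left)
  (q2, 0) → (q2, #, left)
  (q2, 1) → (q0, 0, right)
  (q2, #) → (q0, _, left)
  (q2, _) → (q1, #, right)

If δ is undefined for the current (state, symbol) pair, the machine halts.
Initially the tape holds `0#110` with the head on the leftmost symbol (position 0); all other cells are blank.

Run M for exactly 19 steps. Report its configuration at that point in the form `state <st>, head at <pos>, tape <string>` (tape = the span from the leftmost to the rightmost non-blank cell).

state q2, head at 3, tape ###__0

q0 | _[0]#110   read 0 → write _, move right, go to q2
q2 | __[#]110   read # → write _, move left, go to q0
q0 | _[_]_110   read _ → write #, move left, go to q2
q2 | [_]#_110   read _ → write #, move right, go to q1
q1 | #[#]_110   read # → write _, move right, go to q2
q2 | #_[_]110   read _ → write #, move right, go to q1
q1 | #_#[1]10   read 1 → write #, move left, go to q1
q1 | #_[#]#10   read # → write _, move right, go to q2
q2 | #__[#]10   read # → write _, move left, go to q0
q0 | #_[_]_10   read _ → write #, move left, go to q2
q2 | #[_]#_10   read _ → write #, move right, go to q1
q1 | ##[#]_10   read # → write _, move right, go to q2
q2 | ##_[_]10   read _ → write #, move right, go to q1
q1 | ##_#[1]0   read 1 → write #, move left, go to q1
q1 | ##_[#]#0   read # → write _, move right, go to q2
q2 | ##__[#]0   read # → write _, move left, go to q0
q0 | ##_[_]_0   read _ → write #, move left, go to q2
q2 | ##[_]#_0   read _ → write #, move right, go to q1
q1 | ###[#]_0   read # → write _, move right, go to q2
q2 | ###_[_]0
After 19 steps: state q2, head at 3, tape ###__0.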